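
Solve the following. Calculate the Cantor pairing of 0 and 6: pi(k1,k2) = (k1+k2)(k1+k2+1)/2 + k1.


k1 + k2 = 6
(k1+k2)(k1+k2+1)/2 = 6 * 7 / 2 = 21
pi = 21 + 0 = 21

21


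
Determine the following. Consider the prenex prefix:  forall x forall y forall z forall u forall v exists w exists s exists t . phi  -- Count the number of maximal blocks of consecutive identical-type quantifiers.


Quantifier-type sequence: A A A A A E E E  (A=forall, E=exists)
Group into maximal same-type runs:
  Ax5 | Ex3
Number of blocks = 2

2


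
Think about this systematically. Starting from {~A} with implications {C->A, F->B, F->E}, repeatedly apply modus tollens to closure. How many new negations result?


Initial negated facts: {~A}
Apply modus tollens to closure:
  ~A and C->A  =>  ~C
Final negated: {~A, ~C}
New negations: {~C}
Count = 1

1


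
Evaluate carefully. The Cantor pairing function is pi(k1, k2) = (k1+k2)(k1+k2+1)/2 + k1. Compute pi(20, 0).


k1 + k2 = 20
(k1+k2)(k1+k2+1)/2 = 20 * 21 / 2 = 210
pi = 210 + 20 = 230

230


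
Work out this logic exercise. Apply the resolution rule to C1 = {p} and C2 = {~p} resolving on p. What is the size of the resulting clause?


Remove p from C1 and ~p from C2.
C1 remainder: {}
C2 remainder: {}
Union (resolvent): {} (empty clause)
Resolvent has 0 literal(s).

0


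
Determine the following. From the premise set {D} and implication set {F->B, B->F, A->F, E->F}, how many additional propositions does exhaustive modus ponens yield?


Initial facts: {D}
Apply modus ponens to closure:
  (no implication fires)
Final known: {D}
New propositions: {(none)}
Count = 0

0


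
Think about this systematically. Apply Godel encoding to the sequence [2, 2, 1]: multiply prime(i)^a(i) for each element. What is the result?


Encode each element as an exponent of the corresponding prime:
  2^2 = 4
  3^2 = 9
  5^1 = 5
Product = 4 * 9 * 5 = 180

180


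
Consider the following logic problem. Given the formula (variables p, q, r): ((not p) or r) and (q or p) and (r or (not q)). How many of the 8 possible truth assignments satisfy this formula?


Evaluate all 8 assignments for p, q, r:
p=0, q=0, r=0: 0
p=0, q=0, r=1: 0
p=0, q=1, r=0: 0
p=0, q=1, r=1: 1
p=1, q=0, r=0: 0
p=1, q=0, r=1: 1
p=1, q=1, r=0: 0
p=1, q=1, r=1: 1
Satisfying count = 3

3


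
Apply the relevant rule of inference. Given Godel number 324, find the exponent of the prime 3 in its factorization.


Factorize 324 by dividing by 3 repeatedly.
Division steps: 3 divides 324 exactly 4 time(s).
Exponent of 3 = 4

4


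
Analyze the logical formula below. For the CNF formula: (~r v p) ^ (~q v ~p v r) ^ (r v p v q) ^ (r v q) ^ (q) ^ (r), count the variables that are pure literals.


Check each variable for pure literal status:
p: mixed (not pure)
q: mixed (not pure)
r: mixed (not pure)
Pure literal count = 0

0


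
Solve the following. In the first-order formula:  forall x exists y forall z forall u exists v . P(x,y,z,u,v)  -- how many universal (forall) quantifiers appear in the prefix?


Quantifier prefix: forall x exists y forall z forall u exists v
Mark each quantifier type:
  U E U U E
Universal count = 3, Existential count = 2
Asked for universal (forall) quantifiers: 3

3


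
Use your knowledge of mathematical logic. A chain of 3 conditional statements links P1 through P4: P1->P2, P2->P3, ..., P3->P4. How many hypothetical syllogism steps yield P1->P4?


With 3 implications in a chain connecting 4 propositions:
P1->P2, P2->P3, ..., P3->P4
Steps needed = (number of implications) - 1 = 3 - 1 = 2

2


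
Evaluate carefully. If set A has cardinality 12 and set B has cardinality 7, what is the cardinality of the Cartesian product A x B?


The Cartesian product A x B contains all ordered pairs (a, b).
|A x B| = |A| * |B| = 12 * 7 = 84

84


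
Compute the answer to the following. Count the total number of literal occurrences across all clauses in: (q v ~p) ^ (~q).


Counting literals in each clause:
Clause 1: 2 literal(s)
Clause 2: 1 literal(s)
Total = 3

3


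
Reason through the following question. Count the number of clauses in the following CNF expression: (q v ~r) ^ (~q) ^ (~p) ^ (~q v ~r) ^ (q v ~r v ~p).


A CNF formula is a conjunction of clauses.
Clauses are separated by ^.
Counting the conjuncts: 5 clauses.

5


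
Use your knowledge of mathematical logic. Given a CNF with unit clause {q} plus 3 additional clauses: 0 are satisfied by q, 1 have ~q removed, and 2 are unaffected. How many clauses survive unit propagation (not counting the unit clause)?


Satisfied (removed): 0
Shortened (remain): 1
Unchanged (remain): 2
Remaining = 1 + 2 = 3

3


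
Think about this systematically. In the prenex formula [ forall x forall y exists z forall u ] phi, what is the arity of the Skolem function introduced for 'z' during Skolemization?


Quantifier prefix: forall x forall y exists z forall u
'z' is existentially quantified at position 3.
Universal variables preceding it: x, y
Skolem function arity = 2

2


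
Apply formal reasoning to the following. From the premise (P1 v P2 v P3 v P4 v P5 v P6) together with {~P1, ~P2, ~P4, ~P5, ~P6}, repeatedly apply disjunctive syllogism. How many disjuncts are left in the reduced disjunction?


Original disjuncts (6): P1, P2, P3, P4, P5, P6
Negated (eliminate): ~P1, ~P2, ~P4, ~P5, ~P6
Remaining disjuncts: P3
Count = 6 - 5 = 1

1


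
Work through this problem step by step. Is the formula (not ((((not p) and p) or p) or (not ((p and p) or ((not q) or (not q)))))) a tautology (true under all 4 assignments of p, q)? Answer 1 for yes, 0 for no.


Check all 4 assignments:
p=0, q=0: 1
p=0, q=1: 0
p=1, q=0: 0
p=1, q=1: 0
Satisfying count = 1/4.
Tautology iff count = 4: no.

0


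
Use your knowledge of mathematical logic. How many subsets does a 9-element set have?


The power set of a set with n elements has 2^n elements.
|P(S)| = 2^9 = 512

512


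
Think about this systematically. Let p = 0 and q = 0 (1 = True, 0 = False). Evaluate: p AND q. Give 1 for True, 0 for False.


p = 0, q = 0
Operation: p AND q
Evaluate: 0 AND 0 = 0

0


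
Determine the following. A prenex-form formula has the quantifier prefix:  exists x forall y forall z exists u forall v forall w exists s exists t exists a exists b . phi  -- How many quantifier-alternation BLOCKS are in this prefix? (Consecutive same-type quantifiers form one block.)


Quantifier-type sequence: E A A E A A E E E E  (A=forall, E=exists)
Group into maximal same-type runs:
  Ex1 | Ax2 | Ex1 | Ax2 | Ex4
Number of blocks = 5

5


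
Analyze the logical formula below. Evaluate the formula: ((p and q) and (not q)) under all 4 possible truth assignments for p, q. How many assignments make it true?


Check all 4 assignments:
p=0, q=0: 0
p=0, q=1: 0
p=1, q=0: 0
p=1, q=1: 0
Count of True = 0

0


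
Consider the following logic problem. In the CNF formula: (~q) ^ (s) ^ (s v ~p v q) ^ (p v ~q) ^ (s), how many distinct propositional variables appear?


Identify each variable that appears in the formula.
Variables found: p, q, s
Count = 3

3


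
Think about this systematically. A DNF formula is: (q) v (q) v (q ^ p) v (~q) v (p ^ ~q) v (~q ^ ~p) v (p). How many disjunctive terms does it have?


A DNF formula is a disjunction of terms (conjunctions).
Terms are separated by v.
Counting the disjuncts: 7 terms.

7


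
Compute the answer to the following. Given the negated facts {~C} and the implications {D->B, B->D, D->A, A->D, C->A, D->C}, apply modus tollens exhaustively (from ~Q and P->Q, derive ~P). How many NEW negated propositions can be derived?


Initial negated facts: {~C}
Apply modus tollens to closure:
  ~C and D->C  =>  ~D
  ~D and B->D  =>  ~B
  ~D and A->D  =>  ~A
Final negated: {~A, ~B, ~C, ~D}
New negations: {~A, ~B, ~D}
Count = 3

3


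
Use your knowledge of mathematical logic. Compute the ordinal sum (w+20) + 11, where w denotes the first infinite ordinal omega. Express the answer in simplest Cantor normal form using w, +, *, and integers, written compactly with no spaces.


Compute (w+20) + 11.
Ordinal + is associative but NOT commutative; for finite n>0, n + w = w but w + n stays w+n.
By associativity: (w+20) + 11 = w + (20+11) = w+31.
Result = w+31

w+31


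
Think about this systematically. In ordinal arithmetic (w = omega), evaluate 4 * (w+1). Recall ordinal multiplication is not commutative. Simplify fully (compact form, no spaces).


Compute 4 * (w+1).
Ordinal * is associative and left-distributive over +, but NOT commutative; for finite n>1, n*w = w but w*n stays w*n.
By left-distributivity: 4 * (w+1) = 4*w + 4*1 = w + 4 = w+4.
Result = w+4

w+4


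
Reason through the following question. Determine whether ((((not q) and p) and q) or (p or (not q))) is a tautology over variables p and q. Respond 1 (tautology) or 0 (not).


Check all 4 assignments:
p=0, q=0: 1
p=0, q=1: 0
p=1, q=0: 1
p=1, q=1: 1
Satisfying count = 3/4.
Tautology iff count = 4: no.

0


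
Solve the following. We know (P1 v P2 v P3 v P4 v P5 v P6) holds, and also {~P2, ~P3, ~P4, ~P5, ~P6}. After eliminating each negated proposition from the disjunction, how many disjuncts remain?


Original disjuncts (6): P1, P2, P3, P4, P5, P6
Negated (eliminate): ~P2, ~P3, ~P4, ~P5, ~P6
Remaining disjuncts: P1
Count = 6 - 5 = 1

1


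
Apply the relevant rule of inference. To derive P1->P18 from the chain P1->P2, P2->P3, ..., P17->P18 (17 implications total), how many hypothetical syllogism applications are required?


With 17 implications in a chain connecting 18 propositions:
P1->P2, P2->P3, ..., P17->P18
Steps needed = (number of implications) - 1 = 17 - 1 = 16

16


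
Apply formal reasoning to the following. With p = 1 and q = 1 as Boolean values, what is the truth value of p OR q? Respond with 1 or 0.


p = 1, q = 1
Operation: p OR q
Evaluate: 1 OR 1 = 1

1


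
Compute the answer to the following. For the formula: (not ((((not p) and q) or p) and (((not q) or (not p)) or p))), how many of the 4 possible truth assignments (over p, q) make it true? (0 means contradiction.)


Check all 4 assignments:
p=0, q=0: 1
p=0, q=1: 0
p=1, q=0: 0
p=1, q=1: 0
Count of True = 1

1


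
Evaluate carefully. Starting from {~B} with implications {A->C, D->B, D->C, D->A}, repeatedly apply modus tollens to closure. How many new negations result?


Initial negated facts: {~B}
Apply modus tollens to closure:
  ~B and D->B  =>  ~D
Final negated: {~B, ~D}
New negations: {~D}
Count = 1

1


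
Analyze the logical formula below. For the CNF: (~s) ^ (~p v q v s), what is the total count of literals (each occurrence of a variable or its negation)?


Counting literals in each clause:
Clause 1: 1 literal(s)
Clause 2: 3 literal(s)
Total = 4

4


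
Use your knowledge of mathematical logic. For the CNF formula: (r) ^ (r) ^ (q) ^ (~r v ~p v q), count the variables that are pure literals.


Check each variable for pure literal status:
p: pure negative
q: pure positive
r: mixed (not pure)
Pure literal count = 2

2


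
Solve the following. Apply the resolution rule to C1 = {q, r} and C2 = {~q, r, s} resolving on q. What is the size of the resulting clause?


Remove q from C1 and ~q from C2.
C1 remainder: {r}
C2 remainder: {r, s}
Union (resolvent): {r, s}
Resolvent has 2 literal(s).

2


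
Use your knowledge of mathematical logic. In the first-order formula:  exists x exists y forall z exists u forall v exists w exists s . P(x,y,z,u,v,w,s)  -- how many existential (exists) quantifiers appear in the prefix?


Quantifier prefix: exists x exists y forall z exists u forall v exists w exists s
Mark each quantifier type:
  E E U E U E E
Universal count = 2, Existential count = 5
Asked for existential (exists) quantifiers: 5

5


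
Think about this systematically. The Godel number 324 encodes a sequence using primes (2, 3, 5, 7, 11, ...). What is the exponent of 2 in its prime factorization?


Factorize 324 by dividing by 2 repeatedly.
Division steps: 2 divides 324 exactly 2 time(s).
Exponent of 2 = 2

2


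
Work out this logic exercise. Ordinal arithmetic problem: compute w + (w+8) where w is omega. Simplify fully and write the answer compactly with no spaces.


Compute w + (w+8).
Ordinal + is associative but NOT commutative; for finite n>0, n + w = w but w + n stays w+n.
w + (w+8) = (w+w) + 8 = w*2+8.
Result = w*2+8

w*2+8


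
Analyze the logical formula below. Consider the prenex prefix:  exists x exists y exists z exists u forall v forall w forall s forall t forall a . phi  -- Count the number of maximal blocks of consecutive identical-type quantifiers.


Quantifier-type sequence: E E E E A A A A A  (A=forall, E=exists)
Group into maximal same-type runs:
  Ex4 | Ax5
Number of blocks = 2

2


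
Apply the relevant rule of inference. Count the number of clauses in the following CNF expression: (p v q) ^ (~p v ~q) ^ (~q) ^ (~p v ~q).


A CNF formula is a conjunction of clauses.
Clauses are separated by ^.
Counting the conjuncts: 4 clauses.

4


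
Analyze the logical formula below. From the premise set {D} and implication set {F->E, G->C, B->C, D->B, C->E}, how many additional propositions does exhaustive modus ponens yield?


Initial facts: {D}
Apply modus ponens to closure:
  D and D->B  =>  B
  B and B->C  =>  C
  C and C->E  =>  E
Final known: {B, C, D, E}
New propositions: {B, C, E}
Count = 3

3


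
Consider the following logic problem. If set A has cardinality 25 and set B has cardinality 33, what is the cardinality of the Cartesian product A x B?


The Cartesian product A x B contains all ordered pairs (a, b).
|A x B| = |A| * |B| = 25 * 33 = 825

825


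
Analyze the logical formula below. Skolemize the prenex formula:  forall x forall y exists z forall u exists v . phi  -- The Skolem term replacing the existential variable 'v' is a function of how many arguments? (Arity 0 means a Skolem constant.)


Quantifier prefix: forall x forall y exists z forall u exists v
'v' is existentially quantified at position 5.
Universal variables preceding it: x, y, u
Skolem function arity = 3

3


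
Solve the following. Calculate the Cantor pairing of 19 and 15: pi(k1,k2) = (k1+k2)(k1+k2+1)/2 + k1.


k1 + k2 = 34
(k1+k2)(k1+k2+1)/2 = 34 * 35 / 2 = 595
pi = 595 + 19 = 614

614


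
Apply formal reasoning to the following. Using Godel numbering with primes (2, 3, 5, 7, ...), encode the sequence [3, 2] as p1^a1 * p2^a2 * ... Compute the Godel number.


Encode each element as an exponent of the corresponding prime:
  2^3 = 8
  3^2 = 9
Product = 8 * 9 = 72

72


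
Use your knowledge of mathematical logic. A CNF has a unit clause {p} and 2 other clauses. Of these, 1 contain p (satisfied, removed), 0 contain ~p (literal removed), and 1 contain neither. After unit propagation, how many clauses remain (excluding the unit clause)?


Satisfied (removed): 1
Shortened (remain): 0
Unchanged (remain): 1
Remaining = 0 + 1 = 1

1


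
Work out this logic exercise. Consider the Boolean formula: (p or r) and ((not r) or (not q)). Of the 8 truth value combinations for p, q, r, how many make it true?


Evaluate all 8 assignments for p, q, r:
p=0, q=0, r=0: 0
p=0, q=0, r=1: 1
p=0, q=1, r=0: 0
p=0, q=1, r=1: 0
p=1, q=0, r=0: 1
p=1, q=0, r=1: 1
p=1, q=1, r=0: 1
p=1, q=1, r=1: 0
Satisfying count = 4

4


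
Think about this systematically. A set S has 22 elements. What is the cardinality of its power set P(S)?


The power set of a set with n elements has 2^n elements.
|P(S)| = 2^22 = 4194304

4194304


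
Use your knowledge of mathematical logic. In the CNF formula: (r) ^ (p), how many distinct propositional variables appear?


Identify each variable that appears in the formula.
Variables found: p, r
Count = 2

2


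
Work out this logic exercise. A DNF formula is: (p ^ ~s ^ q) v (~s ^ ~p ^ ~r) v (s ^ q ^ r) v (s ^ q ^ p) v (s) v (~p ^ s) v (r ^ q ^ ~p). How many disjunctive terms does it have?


A DNF formula is a disjunction of terms (conjunctions).
Terms are separated by v.
Counting the disjuncts: 7 terms.

7


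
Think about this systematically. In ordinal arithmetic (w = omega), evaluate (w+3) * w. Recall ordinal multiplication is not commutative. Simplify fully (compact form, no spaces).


Compute (w+3) * w.
Ordinal * is associative and left-distributive over +, but NOT commutative; for finite n>1, n*w = w but w*n stays w*n.
(w+3) * w = sup{(w+3)*k : k<w} = sup{w*k+3} = w^2 (the +3 tail is absorbed in the limit).
Result = w^2

w^2


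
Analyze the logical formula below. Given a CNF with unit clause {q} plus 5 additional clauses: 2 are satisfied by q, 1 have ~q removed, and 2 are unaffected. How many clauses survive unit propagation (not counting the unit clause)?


Satisfied (removed): 2
Shortened (remain): 1
Unchanged (remain): 2
Remaining = 1 + 2 = 3

3


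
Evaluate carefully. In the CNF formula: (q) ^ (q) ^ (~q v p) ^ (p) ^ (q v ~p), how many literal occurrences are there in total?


Counting literals in each clause:
Clause 1: 1 literal(s)
Clause 2: 1 literal(s)
Clause 3: 2 literal(s)
Clause 4: 1 literal(s)
Clause 5: 2 literal(s)
Total = 7

7


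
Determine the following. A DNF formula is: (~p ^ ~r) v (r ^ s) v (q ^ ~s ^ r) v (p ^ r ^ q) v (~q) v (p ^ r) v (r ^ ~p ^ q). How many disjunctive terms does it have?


A DNF formula is a disjunction of terms (conjunctions).
Terms are separated by v.
Counting the disjuncts: 7 terms.

7


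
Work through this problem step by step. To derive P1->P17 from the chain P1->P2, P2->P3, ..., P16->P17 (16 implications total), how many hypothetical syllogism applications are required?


With 16 implications in a chain connecting 17 propositions:
P1->P2, P2->P3, ..., P16->P17
Steps needed = (number of implications) - 1 = 16 - 1 = 15

15


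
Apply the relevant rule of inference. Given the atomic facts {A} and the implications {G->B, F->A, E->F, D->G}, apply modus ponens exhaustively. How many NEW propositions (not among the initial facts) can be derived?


Initial facts: {A}
Apply modus ponens to closure:
  (no implication fires)
Final known: {A}
New propositions: {(none)}
Count = 0

0


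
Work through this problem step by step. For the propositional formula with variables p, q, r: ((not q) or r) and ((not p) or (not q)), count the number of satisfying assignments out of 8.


Evaluate all 8 assignments for p, q, r:
p=0, q=0, r=0: 1
p=0, q=0, r=1: 1
p=0, q=1, r=0: 0
p=0, q=1, r=1: 1
p=1, q=0, r=0: 1
p=1, q=0, r=1: 1
p=1, q=1, r=0: 0
p=1, q=1, r=1: 0
Satisfying count = 5

5


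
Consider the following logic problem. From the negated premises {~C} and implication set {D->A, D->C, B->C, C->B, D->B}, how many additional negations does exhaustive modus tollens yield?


Initial negated facts: {~C}
Apply modus tollens to closure:
  ~C and D->C  =>  ~D
  ~C and B->C  =>  ~B
Final negated: {~B, ~C, ~D}
New negations: {~B, ~D}
Count = 2

2


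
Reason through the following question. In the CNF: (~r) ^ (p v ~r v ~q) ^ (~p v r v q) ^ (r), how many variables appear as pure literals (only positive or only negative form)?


Check each variable for pure literal status:
p: mixed (not pure)
q: mixed (not pure)
r: mixed (not pure)
Pure literal count = 0

0


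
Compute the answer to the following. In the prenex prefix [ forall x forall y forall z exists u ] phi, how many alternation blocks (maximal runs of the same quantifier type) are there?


Quantifier-type sequence: A A A E  (A=forall, E=exists)
Group into maximal same-type runs:
  Ax3 | Ex1
Number of blocks = 2

2


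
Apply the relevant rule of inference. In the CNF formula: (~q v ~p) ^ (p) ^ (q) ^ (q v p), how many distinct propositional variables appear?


Identify each variable that appears in the formula.
Variables found: p, q
Count = 2

2


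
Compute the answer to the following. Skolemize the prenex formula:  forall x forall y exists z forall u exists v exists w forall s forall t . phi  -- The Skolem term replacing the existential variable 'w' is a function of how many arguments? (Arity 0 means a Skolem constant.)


Quantifier prefix: forall x forall y exists z forall u exists v exists w forall s forall t
'w' is existentially quantified at position 6.
Universal variables preceding it: x, y, u
Skolem function arity = 3

3


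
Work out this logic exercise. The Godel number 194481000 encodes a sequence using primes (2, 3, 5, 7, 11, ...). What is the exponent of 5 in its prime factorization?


Factorize 194481000 by dividing by 5 repeatedly.
Division steps: 5 divides 194481000 exactly 3 time(s).
Exponent of 5 = 3

3


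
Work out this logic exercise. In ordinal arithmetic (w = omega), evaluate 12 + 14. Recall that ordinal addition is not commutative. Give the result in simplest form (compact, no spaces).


Compute 12 + 14.
Ordinal + is associative but NOT commutative; for finite n>0, n + w = w but w + n stays w+n.
Both operands finite; ordinal + agrees with natural +: 12 + 14 = 26.
Result = 26

26


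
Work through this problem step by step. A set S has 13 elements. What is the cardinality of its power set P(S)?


The power set of a set with n elements has 2^n elements.
|P(S)| = 2^13 = 8192

8192


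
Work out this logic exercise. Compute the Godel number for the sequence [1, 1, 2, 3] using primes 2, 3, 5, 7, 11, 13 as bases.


Encode each element as an exponent of the corresponding prime:
  2^1 = 2
  3^1 = 3
  5^2 = 25
  7^3 = 343
Product = 2 * 3 * 25 * 343 = 51450

51450


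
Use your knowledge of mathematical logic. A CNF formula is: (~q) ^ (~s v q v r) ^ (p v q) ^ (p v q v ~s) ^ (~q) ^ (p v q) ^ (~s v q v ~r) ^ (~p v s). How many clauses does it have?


A CNF formula is a conjunction of clauses.
Clauses are separated by ^.
Counting the conjuncts: 8 clauses.

8


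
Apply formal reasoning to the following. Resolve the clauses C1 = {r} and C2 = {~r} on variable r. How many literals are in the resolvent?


Remove r from C1 and ~r from C2.
C1 remainder: {}
C2 remainder: {}
Union (resolvent): {} (empty clause)
Resolvent has 0 literal(s).

0


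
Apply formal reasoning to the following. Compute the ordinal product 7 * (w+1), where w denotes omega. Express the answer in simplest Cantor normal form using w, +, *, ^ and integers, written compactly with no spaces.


Compute 7 * (w+1).
Ordinal * is associative and left-distributive over +, but NOT commutative; for finite n>1, n*w = w but w*n stays w*n.
By left-distributivity: 7 * (w+1) = 7*w + 7*1 = w + 7 = w+7.
Result = w+7

w+7


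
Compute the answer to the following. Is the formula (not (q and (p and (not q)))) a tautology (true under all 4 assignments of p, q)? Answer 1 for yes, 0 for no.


Check all 4 assignments:
p=0, q=0: 1
p=0, q=1: 1
p=1, q=0: 1
p=1, q=1: 1
Satisfying count = 4/4.
Tautology iff count = 4: yes.

1


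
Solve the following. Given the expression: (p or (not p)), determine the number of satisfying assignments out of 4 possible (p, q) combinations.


Check all 4 assignments:
p=0, q=0: 1
p=0, q=1: 1
p=1, q=0: 1
p=1, q=1: 1
Count of True = 4

4


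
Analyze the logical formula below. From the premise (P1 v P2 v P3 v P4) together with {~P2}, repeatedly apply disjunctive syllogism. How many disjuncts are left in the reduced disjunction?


Original disjuncts (4): P1, P2, P3, P4
Negated (eliminate): ~P2
Remaining disjuncts: P1, P3, P4
Count = 4 - 1 = 3

3


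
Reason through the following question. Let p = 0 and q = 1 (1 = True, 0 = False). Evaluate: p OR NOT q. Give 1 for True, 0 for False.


p = 0, q = 1
Operation: p OR NOT q
Evaluate: 0 OR NOT 1 = 0

0


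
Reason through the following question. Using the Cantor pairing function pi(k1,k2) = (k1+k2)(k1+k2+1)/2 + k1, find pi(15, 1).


k1 + k2 = 16
(k1+k2)(k1+k2+1)/2 = 16 * 17 / 2 = 136
pi = 136 + 15 = 151

151


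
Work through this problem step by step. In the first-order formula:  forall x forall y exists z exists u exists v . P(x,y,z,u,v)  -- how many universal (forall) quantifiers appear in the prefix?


Quantifier prefix: forall x forall y exists z exists u exists v
Mark each quantifier type:
  U U E E E
Universal count = 2, Existential count = 3
Asked for universal (forall) quantifiers: 2

2


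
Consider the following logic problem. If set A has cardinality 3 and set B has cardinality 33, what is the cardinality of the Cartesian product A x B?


The Cartesian product A x B contains all ordered pairs (a, b).
|A x B| = |A| * |B| = 3 * 33 = 99

99


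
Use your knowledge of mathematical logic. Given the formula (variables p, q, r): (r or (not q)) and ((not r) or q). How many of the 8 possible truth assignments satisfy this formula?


Evaluate all 8 assignments for p, q, r:
p=0, q=0, r=0: 1
p=0, q=0, r=1: 0
p=0, q=1, r=0: 0
p=0, q=1, r=1: 1
p=1, q=0, r=0: 1
p=1, q=0, r=1: 0
p=1, q=1, r=0: 0
p=1, q=1, r=1: 1
Satisfying count = 4

4


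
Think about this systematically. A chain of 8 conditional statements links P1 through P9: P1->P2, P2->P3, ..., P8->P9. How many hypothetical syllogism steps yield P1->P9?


With 8 implications in a chain connecting 9 propositions:
P1->P2, P2->P3, ..., P8->P9
Steps needed = (number of implications) - 1 = 8 - 1 = 7

7


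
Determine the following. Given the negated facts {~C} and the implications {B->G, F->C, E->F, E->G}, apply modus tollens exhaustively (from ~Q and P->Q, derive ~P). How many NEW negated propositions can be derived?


Initial negated facts: {~C}
Apply modus tollens to closure:
  ~C and F->C  =>  ~F
  ~F and E->F  =>  ~E
Final negated: {~C, ~E, ~F}
New negations: {~E, ~F}
Count = 2

2


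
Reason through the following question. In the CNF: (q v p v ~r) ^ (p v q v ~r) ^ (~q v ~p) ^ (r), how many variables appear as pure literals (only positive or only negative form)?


Check each variable for pure literal status:
p: mixed (not pure)
q: mixed (not pure)
r: mixed (not pure)
Pure literal count = 0

0


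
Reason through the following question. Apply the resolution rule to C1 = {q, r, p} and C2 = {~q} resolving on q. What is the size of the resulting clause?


Remove q from C1 and ~q from C2.
C1 remainder: {r, p}
C2 remainder: {}
Union (resolvent): {p, r}
Resolvent has 2 literal(s).

2


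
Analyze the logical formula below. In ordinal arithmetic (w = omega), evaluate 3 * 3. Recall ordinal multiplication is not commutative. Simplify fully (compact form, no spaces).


Compute 3 * 3.
Ordinal * is associative and left-distributive over +, but NOT commutative; for finite n>1, n*w = w but w*n stays w*n.
Both finite; ordinal * agrees with natural *: 3 * 3 = 9.
Result = 9

9


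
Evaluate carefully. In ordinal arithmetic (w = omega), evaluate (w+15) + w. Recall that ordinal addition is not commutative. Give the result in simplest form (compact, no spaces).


Compute (w+15) + w.
Ordinal + is associative but NOT commutative; for finite n>0, n + w = w but w + n stays w+n.
(w+15) + w = w + (15+w) = w + w = w*2 (the finite tail 15 is absorbed by the right w).
Result = w*2

w*2


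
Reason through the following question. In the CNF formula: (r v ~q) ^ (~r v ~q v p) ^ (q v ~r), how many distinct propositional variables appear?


Identify each variable that appears in the formula.
Variables found: p, q, r
Count = 3

3


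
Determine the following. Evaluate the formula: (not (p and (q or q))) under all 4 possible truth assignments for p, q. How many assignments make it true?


Check all 4 assignments:
p=0, q=0: 1
p=0, q=1: 1
p=1, q=0: 1
p=1, q=1: 0
Count of True = 3

3


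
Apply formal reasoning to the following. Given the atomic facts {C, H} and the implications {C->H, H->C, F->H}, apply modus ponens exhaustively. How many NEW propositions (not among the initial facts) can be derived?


Initial facts: {C, H}
Apply modus ponens to closure:
  (no implication fires)
Final known: {C, H}
New propositions: {(none)}
Count = 0

0


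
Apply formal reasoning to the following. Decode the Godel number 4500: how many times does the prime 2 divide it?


Factorize 4500 by dividing by 2 repeatedly.
Division steps: 2 divides 4500 exactly 2 time(s).
Exponent of 2 = 2

2


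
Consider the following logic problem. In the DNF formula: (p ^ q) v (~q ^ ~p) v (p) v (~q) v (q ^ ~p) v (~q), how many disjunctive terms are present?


A DNF formula is a disjunction of terms (conjunctions).
Terms are separated by v.
Counting the disjuncts: 6 terms.

6


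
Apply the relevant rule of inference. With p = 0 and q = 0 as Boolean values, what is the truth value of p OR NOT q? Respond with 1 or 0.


p = 0, q = 0
Operation: p OR NOT q
Evaluate: 0 OR NOT 0 = 1

1


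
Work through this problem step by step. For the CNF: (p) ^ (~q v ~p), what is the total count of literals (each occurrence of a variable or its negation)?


Counting literals in each clause:
Clause 1: 1 literal(s)
Clause 2: 2 literal(s)
Total = 3

3


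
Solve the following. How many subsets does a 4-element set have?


The power set of a set with n elements has 2^n elements.
|P(S)| = 2^4 = 16

16


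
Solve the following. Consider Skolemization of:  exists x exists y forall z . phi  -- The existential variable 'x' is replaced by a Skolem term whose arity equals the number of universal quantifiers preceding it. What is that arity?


Quantifier prefix: exists x exists y forall z
'x' is existentially quantified at position 1.
No universal quantifiers precede it.
Skolem function arity = 0 (a Skolem constant)

0


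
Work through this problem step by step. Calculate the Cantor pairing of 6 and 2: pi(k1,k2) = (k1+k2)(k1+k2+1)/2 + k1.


k1 + k2 = 8
(k1+k2)(k1+k2+1)/2 = 8 * 9 / 2 = 36
pi = 36 + 6 = 42

42


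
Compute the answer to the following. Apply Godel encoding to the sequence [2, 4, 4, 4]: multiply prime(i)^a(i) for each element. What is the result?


Encode each element as an exponent of the corresponding prime:
  2^2 = 4
  3^4 = 81
  5^4 = 625
  7^4 = 2401
Product = 4 * 81 * 625 * 2401 = 486202500

486202500


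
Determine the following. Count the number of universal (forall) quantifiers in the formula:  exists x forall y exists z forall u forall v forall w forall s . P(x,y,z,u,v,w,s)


Quantifier prefix: exists x forall y exists z forall u forall v forall w forall s
Mark each quantifier type:
  E U E U U U U
Universal count = 5, Existential count = 2
Asked for universal (forall) quantifiers: 5

5


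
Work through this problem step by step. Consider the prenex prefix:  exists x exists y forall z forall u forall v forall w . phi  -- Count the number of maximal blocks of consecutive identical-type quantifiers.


Quantifier-type sequence: E E A A A A  (A=forall, E=exists)
Group into maximal same-type runs:
  Ex2 | Ax4
Number of blocks = 2

2


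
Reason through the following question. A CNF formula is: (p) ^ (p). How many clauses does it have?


A CNF formula is a conjunction of clauses.
Clauses are separated by ^.
Counting the conjuncts: 2 clauses.

2


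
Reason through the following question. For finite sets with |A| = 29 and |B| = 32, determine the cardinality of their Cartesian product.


The Cartesian product A x B contains all ordered pairs (a, b).
|A x B| = |A| * |B| = 29 * 32 = 928

928


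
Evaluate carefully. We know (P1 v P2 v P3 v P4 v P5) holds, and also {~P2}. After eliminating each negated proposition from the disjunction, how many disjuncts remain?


Original disjuncts (5): P1, P2, P3, P4, P5
Negated (eliminate): ~P2
Remaining disjuncts: P1, P3, P4, P5
Count = 5 - 1 = 4

4


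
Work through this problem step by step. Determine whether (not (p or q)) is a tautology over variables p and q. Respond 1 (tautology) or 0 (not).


Check all 4 assignments:
p=0, q=0: 1
p=0, q=1: 0
p=1, q=0: 0
p=1, q=1: 0
Satisfying count = 1/4.
Tautology iff count = 4: no.

0


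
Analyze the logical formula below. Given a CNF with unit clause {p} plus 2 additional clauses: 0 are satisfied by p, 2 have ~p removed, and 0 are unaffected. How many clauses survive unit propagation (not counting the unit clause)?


Satisfied (removed): 0
Shortened (remain): 2
Unchanged (remain): 0
Remaining = 2 + 0 = 2

2


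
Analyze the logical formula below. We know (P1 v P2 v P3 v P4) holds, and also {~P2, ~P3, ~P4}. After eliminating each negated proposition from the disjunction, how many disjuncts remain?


Original disjuncts (4): P1, P2, P3, P4
Negated (eliminate): ~P2, ~P3, ~P4
Remaining disjuncts: P1
Count = 4 - 3 = 1

1


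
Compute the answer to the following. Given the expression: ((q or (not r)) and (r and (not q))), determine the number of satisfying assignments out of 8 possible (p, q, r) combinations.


Check all 8 assignments:
p=0, q=0, r=0: 0
p=0, q=0, r=1: 0
p=0, q=1, r=0: 0
p=0, q=1, r=1: 0
p=1, q=0, r=0: 0
p=1, q=0, r=1: 0
p=1, q=1, r=0: 0
p=1, q=1, r=1: 0
Count of True = 0

0


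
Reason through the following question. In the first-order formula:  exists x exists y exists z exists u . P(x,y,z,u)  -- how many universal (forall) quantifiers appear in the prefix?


Quantifier prefix: exists x exists y exists z exists u
Mark each quantifier type:
  E E E E
Universal count = 0, Existential count = 4
Asked for universal (forall) quantifiers: 0

0


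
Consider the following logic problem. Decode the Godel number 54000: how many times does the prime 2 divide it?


Factorize 54000 by dividing by 2 repeatedly.
Division steps: 2 divides 54000 exactly 4 time(s).
Exponent of 2 = 4

4


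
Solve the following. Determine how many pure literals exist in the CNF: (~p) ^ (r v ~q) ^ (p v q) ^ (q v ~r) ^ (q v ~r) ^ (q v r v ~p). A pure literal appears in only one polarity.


Check each variable for pure literal status:
p: mixed (not pure)
q: mixed (not pure)
r: mixed (not pure)
Pure literal count = 0

0


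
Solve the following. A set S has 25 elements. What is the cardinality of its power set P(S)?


The power set of a set with n elements has 2^n elements.
|P(S)| = 2^25 = 33554432

33554432


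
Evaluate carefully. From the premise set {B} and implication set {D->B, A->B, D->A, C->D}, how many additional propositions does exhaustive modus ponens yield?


Initial facts: {B}
Apply modus ponens to closure:
  (no implication fires)
Final known: {B}
New propositions: {(none)}
Count = 0

0


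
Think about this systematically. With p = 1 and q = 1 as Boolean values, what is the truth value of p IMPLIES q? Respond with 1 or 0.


p = 1, q = 1
Operation: p IMPLIES q
Evaluate: 1 IMPLIES 1 = 1

1


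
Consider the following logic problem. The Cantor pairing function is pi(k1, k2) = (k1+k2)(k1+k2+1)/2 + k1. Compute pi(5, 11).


k1 + k2 = 16
(k1+k2)(k1+k2+1)/2 = 16 * 17 / 2 = 136
pi = 136 + 5 = 141

141


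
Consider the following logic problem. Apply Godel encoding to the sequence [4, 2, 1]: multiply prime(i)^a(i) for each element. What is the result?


Encode each element as an exponent of the corresponding prime:
  2^4 = 16
  3^2 = 9
  5^1 = 5
Product = 16 * 9 * 5 = 720

720


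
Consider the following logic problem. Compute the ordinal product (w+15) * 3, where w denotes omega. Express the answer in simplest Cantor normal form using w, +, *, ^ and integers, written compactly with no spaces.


Compute (w+15) * 3.
Ordinal * is associative and left-distributive over +, but NOT commutative; for finite n>1, n*w = w but w*n stays w*n.
(w+15) * 3 = (w+15) repeated 3 times. Each intermediate +15 is absorbed by the following w; only the last survives: w*3+15.
Result = w*3+15

w*3+15


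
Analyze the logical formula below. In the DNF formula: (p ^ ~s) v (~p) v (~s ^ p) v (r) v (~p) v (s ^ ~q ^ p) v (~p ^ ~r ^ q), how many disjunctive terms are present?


A DNF formula is a disjunction of terms (conjunctions).
Terms are separated by v.
Counting the disjuncts: 7 terms.

7


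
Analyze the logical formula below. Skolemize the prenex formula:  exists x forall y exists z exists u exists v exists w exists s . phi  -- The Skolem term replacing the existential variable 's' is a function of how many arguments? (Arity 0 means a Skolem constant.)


Quantifier prefix: exists x forall y exists z exists u exists v exists w exists s
's' is existentially quantified at position 7.
Universal variables preceding it: y
Skolem function arity = 1

1


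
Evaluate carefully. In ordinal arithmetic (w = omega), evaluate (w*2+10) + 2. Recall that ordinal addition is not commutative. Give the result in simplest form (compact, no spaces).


Compute (w*2+10) + 2.
Ordinal + is associative but NOT commutative; for finite n>0, n + w = w but w + n stays w+n.
By associativity: (w*2+10) + 2 = w*2 + (10+2) = w*2+12.
Result = w*2+12

w*2+12


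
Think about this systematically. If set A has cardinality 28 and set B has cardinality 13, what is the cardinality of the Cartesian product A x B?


The Cartesian product A x B contains all ordered pairs (a, b).
|A x B| = |A| * |B| = 28 * 13 = 364

364


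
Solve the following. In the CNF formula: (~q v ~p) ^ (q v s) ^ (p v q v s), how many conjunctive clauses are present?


A CNF formula is a conjunction of clauses.
Clauses are separated by ^.
Counting the conjuncts: 3 clauses.

3


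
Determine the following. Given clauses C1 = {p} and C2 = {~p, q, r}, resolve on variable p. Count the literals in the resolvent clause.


Remove p from C1 and ~p from C2.
C1 remainder: {}
C2 remainder: {q, r}
Union (resolvent): {q, r}
Resolvent has 2 literal(s).

2


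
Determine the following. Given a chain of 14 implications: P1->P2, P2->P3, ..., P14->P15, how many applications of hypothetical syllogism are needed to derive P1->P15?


With 14 implications in a chain connecting 15 propositions:
P1->P2, P2->P3, ..., P14->P15
Steps needed = (number of implications) - 1 = 14 - 1 = 13

13


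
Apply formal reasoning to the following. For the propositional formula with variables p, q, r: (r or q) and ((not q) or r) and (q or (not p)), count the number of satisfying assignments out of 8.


Evaluate all 8 assignments for p, q, r:
p=0, q=0, r=0: 0
p=0, q=0, r=1: 1
p=0, q=1, r=0: 0
p=0, q=1, r=1: 1
p=1, q=0, r=0: 0
p=1, q=0, r=1: 0
p=1, q=1, r=0: 0
p=1, q=1, r=1: 1
Satisfying count = 3

3


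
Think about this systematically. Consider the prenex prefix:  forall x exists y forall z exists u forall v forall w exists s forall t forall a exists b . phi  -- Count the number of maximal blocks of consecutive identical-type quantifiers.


Quantifier-type sequence: A E A E A A E A A E  (A=forall, E=exists)
Group into maximal same-type runs:
  Ax1 | Ex1 | Ax1 | Ex1 | Ax2 | Ex1 | Ax2 | Ex1
Number of blocks = 8

8


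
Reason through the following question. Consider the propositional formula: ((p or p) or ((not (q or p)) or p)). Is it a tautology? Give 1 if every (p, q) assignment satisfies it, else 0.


Check all 4 assignments:
p=0, q=0: 1
p=0, q=1: 0
p=1, q=0: 1
p=1, q=1: 1
Satisfying count = 3/4.
Tautology iff count = 4: no.

0


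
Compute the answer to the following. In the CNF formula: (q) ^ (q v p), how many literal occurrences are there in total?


Counting literals in each clause:
Clause 1: 1 literal(s)
Clause 2: 2 literal(s)
Total = 3

3


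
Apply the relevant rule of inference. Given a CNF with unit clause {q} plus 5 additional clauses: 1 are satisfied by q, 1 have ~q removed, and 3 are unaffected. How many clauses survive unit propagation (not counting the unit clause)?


Satisfied (removed): 1
Shortened (remain): 1
Unchanged (remain): 3
Remaining = 1 + 3 = 4

4


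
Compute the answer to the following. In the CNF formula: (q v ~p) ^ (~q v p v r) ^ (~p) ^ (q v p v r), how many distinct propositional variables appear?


Identify each variable that appears in the formula.
Variables found: p, q, r
Count = 3

3


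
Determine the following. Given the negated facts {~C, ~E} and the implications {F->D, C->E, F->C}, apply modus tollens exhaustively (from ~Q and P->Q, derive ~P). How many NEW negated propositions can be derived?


Initial negated facts: {~C, ~E}
Apply modus tollens to closure:
  ~C and F->C  =>  ~F
Final negated: {~C, ~E, ~F}
New negations: {~F}
Count = 1

1
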